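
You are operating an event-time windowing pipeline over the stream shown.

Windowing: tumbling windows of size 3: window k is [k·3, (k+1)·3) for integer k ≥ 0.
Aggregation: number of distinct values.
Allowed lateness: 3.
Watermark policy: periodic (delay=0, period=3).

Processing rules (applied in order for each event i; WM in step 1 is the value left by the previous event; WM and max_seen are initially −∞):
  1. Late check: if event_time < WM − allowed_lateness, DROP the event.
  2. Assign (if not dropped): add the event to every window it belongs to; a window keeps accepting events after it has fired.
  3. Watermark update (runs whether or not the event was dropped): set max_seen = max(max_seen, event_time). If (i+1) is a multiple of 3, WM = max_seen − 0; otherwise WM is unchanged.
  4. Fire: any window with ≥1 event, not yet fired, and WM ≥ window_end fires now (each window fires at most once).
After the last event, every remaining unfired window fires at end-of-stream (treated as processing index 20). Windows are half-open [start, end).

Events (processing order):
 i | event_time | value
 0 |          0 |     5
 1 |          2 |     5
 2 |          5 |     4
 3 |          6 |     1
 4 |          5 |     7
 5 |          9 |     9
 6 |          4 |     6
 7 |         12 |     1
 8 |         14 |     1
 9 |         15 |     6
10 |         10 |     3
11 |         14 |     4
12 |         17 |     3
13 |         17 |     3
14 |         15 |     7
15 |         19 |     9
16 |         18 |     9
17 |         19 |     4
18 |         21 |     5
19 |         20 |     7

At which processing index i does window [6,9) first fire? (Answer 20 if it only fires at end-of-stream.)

5

i=0 t=0 v=5: → [0,3); WM=−∞
i=1 t=2 v=5: → [0,3); WM=−∞
i=2 t=5 v=4: → [3,6); WM=5; [0,3) fires=1
i=3 t=6 v=1: → [6,9); WM=5
i=4 t=5 v=7: → [3,6); WM=5
i=5 t=9 v=9: → [9,12); WM=9; [3,6) fires=2 [6,9) fires=1
i=6 t=4 v=6: DROP (t<9-3); WM=9
i=7 t=12 v=1: → [12,15); WM=9
i=8 t=14 v=1: → [12,15); WM=14; [9,12) fires=1
i=9 t=15 v=6: → [15,18); WM=14
i=10 t=10 v=3: DROP (t<14-3); WM=14
i=11 t=14 v=4: → [12,15); WM=15; [12,15) fires=2
i=12 t=17 v=3: → [15,18); WM=15
i=13 t=17 v=3: → [15,18); WM=15
i=14 t=15 v=7: → [15,18); WM=17
i=15 t=19 v=9: → [18,21); WM=17
i=16 t=18 v=9: → [18,21); WM=17
i=17 t=19 v=4: → [18,21); WM=19; [15,18) fires=3
i=18 t=21 v=5: → [21,24); WM=19
i=19 t=20 v=7: → [18,21); WM=19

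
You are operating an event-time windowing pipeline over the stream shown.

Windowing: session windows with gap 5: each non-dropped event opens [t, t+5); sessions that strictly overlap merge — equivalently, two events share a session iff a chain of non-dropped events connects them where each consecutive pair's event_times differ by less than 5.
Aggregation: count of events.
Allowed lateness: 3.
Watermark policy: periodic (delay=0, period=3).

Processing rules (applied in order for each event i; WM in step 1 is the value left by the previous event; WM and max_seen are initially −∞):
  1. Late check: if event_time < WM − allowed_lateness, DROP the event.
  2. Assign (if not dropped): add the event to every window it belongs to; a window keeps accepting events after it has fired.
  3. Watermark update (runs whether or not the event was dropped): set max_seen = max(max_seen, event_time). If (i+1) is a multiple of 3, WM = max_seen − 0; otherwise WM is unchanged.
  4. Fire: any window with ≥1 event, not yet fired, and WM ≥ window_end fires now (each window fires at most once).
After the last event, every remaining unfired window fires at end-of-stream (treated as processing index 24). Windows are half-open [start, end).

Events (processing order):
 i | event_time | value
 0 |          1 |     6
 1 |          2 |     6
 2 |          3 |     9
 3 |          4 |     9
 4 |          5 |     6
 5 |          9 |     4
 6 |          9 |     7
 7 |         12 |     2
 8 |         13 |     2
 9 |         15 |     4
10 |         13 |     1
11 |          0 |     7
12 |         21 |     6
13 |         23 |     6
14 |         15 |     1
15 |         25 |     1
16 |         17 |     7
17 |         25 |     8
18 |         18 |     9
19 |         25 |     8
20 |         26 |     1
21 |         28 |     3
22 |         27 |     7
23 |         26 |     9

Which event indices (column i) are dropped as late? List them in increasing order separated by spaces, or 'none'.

11 16 18

i=0 t=1 v=6: → [1,6); WM=−∞
i=1 t=2 v=6: → [1,7); WM=−∞
i=2 t=3 v=9: → [1,8); WM=3
i=3 t=4 v=9: → [1,9); WM=3
i=4 t=5 v=6: → [1,10); WM=3
i=5 t=9 v=4: → [1,14); WM=9
i=6 t=9 v=7: → [1,14); WM=9
i=7 t=12 v=2: → [1,17); WM=9
i=8 t=13 v=2: → [1,18); WM=13
i=9 t=15 v=4: → [1,20); WM=13
i=10 t=13 v=1: → [1,20); WM=13
i=11 t=0 v=7: DROP (t<13-3); WM=15
i=12 t=21 v=6: → [21,26); WM=15
i=13 t=23 v=6: → [21,28); WM=15
i=14 t=15 v=1: → [1,20); WM=23
i=15 t=25 v=1: → [21,30); WM=23
i=16 t=17 v=7: DROP (t<23-3); WM=23
i=17 t=25 v=8: → [21,30); WM=25
i=18 t=18 v=9: DROP (t<25-3); WM=25
i=19 t=25 v=8: → [21,30); WM=25
i=20 t=26 v=1: → [21,31); WM=26
i=21 t=28 v=3: → [21,33); WM=26
i=22 t=27 v=7: → [21,33); WM=26
i=23 t=26 v=9: → [21,33); WM=28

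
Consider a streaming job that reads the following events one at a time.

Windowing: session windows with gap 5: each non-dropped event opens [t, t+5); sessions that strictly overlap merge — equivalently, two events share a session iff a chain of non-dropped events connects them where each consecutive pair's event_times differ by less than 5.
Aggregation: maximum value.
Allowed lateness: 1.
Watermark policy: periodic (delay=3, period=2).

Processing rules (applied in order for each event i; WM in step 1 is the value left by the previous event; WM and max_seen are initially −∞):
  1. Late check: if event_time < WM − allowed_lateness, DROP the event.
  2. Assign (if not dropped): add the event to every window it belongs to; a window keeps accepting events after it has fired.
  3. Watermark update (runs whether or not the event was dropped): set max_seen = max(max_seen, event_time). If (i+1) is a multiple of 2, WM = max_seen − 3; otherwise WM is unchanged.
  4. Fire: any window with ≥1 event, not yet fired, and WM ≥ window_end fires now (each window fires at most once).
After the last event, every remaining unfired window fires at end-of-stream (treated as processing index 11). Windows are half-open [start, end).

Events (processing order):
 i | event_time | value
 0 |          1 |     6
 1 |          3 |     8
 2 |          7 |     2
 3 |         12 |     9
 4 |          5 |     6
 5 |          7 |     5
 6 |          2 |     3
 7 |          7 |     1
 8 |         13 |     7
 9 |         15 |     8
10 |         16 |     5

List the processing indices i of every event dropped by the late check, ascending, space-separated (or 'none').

i=0 t=1 v=6: → [1,6); WM=−∞
i=1 t=3 v=8: → [1,8); WM=0
i=2 t=7 v=2: → [1,12); WM=0
i=3 t=12 v=9: → [12,17); WM=9
i=4 t=5 v=6: DROP (t<9-1); WM=9
i=5 t=7 v=5: DROP (t<9-1); WM=9
i=6 t=2 v=3: DROP (t<9-1); WM=9
i=7 t=7 v=1: DROP (t<9-1); WM=9
i=8 t=13 v=7: → [12,18); WM=9
i=9 t=15 v=8: → [12,20); WM=12
i=10 t=16 v=5: → [12,21); WM=12

4 5 6 7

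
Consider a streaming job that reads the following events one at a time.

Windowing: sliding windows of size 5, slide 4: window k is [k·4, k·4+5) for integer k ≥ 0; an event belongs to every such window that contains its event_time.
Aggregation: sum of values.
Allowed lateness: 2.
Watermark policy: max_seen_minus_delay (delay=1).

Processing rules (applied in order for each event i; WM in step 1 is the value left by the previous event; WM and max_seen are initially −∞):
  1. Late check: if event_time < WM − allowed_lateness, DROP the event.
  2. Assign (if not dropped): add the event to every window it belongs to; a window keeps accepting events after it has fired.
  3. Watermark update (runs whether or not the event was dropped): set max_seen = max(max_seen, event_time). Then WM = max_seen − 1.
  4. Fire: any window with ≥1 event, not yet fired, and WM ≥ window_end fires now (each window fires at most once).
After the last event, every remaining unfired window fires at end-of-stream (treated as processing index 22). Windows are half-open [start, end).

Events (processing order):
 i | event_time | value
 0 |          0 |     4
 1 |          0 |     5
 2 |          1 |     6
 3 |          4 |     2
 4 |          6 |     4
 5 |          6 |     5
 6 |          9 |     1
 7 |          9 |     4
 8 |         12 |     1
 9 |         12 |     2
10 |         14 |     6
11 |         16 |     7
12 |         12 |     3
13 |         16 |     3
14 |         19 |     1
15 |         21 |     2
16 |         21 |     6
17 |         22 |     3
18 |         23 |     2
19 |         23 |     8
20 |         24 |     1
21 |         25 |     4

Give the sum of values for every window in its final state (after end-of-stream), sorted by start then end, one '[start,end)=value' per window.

i=0 t=0 v=4: → [0,5); WM=-1
i=1 t=0 v=5: → [0,5); WM=-1
i=2 t=1 v=6: → [0,5); WM=0
i=3 t=4 v=2: → [4,9),[0,5); WM=3
i=4 t=6 v=4: → [4,9); WM=5; [0,5) fires=17
i=5 t=6 v=5: → [4,9); WM=5
i=6 t=9 v=1: → [8,13); WM=8
i=7 t=9 v=4: → [8,13); WM=8
i=8 t=12 v=1: → [12,17),[8,13); WM=11; [4,9) fires=11
i=9 t=12 v=2: → [12,17),[8,13); WM=11
i=10 t=14 v=6: → [12,17); WM=13; [8,13) fires=8
i=11 t=16 v=7: → [16,21),[12,17); WM=15
i=12 t=12 v=3: DROP (t<15-2); WM=15
i=13 t=16 v=3: → [16,21),[12,17); WM=15
i=14 t=19 v=1: → [16,21); WM=18; [12,17) fires=19
i=15 t=21 v=2: → [20,25); WM=20
i=16 t=21 v=6: → [20,25); WM=20
i=17 t=22 v=3: → [20,25); WM=21; [16,21) fires=11
i=18 t=23 v=2: → [20,25); WM=22
i=19 t=23 v=8: → [20,25); WM=22
i=20 t=24 v=1: → [24,29),[20,25); WM=23
i=21 t=25 v=4: → [24,29); WM=24

[0,5)=17 [4,9)=11 [8,13)=8 [12,17)=19 [16,21)=11 [20,25)=22 [24,29)=5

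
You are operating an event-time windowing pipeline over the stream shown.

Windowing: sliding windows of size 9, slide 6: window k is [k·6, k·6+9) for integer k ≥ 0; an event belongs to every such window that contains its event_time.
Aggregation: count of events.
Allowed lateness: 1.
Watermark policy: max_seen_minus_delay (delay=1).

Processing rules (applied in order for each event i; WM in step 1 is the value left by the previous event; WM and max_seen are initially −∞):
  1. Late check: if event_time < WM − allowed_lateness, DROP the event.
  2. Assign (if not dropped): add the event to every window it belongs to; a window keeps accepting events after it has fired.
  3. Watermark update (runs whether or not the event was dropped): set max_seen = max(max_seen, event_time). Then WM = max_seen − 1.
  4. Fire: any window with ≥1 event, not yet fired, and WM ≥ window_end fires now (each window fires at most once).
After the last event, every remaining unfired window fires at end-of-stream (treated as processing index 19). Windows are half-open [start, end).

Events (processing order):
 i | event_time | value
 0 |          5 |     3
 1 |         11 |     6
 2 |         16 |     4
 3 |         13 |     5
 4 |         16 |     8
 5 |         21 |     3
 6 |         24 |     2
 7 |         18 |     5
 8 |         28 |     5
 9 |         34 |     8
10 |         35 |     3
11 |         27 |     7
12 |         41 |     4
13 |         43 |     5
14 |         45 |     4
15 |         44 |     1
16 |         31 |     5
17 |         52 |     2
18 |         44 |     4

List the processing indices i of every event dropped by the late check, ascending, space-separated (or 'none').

3 7 11 16 18

i=0 t=5 v=3: → [0,9); WM=4
i=1 t=11 v=6: → [6,15); WM=10; [0,9) fires=1
i=2 t=16 v=4: → [12,21); WM=15; [6,15) fires=1
i=3 t=13 v=5: DROP (t<15-1); WM=15
i=4 t=16 v=8: → [12,21); WM=15
i=5 t=21 v=3: → [18,27); WM=20
i=6 t=24 v=2: → [24,33),[18,27); WM=23; [12,21) fires=2
i=7 t=18 v=5: DROP (t<23-1); WM=23
i=8 t=28 v=5: → [24,33); WM=27; [18,27) fires=2
i=9 t=34 v=8: → [30,39); WM=33; [24,33) fires=2
i=10 t=35 v=3: → [30,39); WM=34
i=11 t=27 v=7: DROP (t<34-1); WM=34
i=12 t=41 v=4: → [36,45); WM=40; [30,39) fires=2
i=13 t=43 v=5: → [42,51),[36,45); WM=42
i=14 t=45 v=4: → [42,51); WM=44
i=15 t=44 v=1: → [42,51),[36,45); WM=44
i=16 t=31 v=5: DROP (t<44-1); WM=44
i=17 t=52 v=2: → [48,57); WM=51; [36,45) fires=3 [42,51) fires=3
i=18 t=44 v=4: DROP (t<51-1); WM=51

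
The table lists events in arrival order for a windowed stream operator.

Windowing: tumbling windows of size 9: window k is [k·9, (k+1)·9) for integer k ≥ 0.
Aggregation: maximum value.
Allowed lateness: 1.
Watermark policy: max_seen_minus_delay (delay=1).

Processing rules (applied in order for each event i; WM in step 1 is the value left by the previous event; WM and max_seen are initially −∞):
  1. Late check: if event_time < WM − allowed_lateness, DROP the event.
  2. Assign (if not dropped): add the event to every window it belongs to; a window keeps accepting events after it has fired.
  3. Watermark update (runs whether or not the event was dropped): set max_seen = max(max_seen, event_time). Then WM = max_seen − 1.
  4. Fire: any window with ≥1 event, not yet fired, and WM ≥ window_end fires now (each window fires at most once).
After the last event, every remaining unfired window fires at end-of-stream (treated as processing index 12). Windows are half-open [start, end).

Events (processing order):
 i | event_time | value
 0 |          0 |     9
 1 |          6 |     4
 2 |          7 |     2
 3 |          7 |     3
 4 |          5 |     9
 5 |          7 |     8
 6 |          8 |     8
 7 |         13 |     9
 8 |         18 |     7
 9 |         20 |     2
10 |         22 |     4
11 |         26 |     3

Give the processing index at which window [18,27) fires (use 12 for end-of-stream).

i=0 t=0 v=9: → [0,9); WM=-1
i=1 t=6 v=4: → [0,9); WM=5
i=2 t=7 v=2: → [0,9); WM=6
i=3 t=7 v=3: → [0,9); WM=6
i=4 t=5 v=9: → [0,9); WM=6
i=5 t=7 v=8: → [0,9); WM=6
i=6 t=8 v=8: → [0,9); WM=7
i=7 t=13 v=9: → [9,18); WM=12; [0,9) fires=9
i=8 t=18 v=7: → [18,27); WM=17
i=9 t=20 v=2: → [18,27); WM=19; [9,18) fires=9
i=10 t=22 v=4: → [18,27); WM=21
i=11 t=26 v=3: → [18,27); WM=25

12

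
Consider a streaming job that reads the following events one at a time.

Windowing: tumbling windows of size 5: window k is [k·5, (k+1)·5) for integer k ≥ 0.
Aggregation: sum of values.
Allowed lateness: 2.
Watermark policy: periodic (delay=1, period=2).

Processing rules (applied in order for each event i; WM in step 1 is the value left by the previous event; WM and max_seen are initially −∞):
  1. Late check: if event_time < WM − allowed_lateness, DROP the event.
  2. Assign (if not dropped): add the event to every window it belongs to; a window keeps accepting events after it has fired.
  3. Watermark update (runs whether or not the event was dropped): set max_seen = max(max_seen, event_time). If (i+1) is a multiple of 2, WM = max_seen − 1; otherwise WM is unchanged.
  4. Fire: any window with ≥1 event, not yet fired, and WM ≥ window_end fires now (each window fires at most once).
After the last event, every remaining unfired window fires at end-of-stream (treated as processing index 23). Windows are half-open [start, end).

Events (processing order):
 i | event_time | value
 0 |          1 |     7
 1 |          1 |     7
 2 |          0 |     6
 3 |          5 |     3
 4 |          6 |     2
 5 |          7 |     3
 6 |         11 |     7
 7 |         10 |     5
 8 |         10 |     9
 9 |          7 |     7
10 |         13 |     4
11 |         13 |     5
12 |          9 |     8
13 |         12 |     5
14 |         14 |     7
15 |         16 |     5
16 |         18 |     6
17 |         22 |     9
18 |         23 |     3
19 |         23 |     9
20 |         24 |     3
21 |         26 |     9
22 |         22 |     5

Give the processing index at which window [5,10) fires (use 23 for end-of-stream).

i=0 t=1 v=7: → [0,5); WM=−∞
i=1 t=1 v=7: → [0,5); WM=0
i=2 t=0 v=6: → [0,5); WM=0
i=3 t=5 v=3: → [5,10); WM=4
i=4 t=6 v=2: → [5,10); WM=4
i=5 t=7 v=3: → [5,10); WM=6; [0,5) fires=20
i=6 t=11 v=7: → [10,15); WM=6
i=7 t=10 v=5: → [10,15); WM=10; [5,10) fires=8
i=8 t=10 v=9: → [10,15); WM=10
i=9 t=7 v=7: DROP (t<10-2); WM=10
i=10 t=13 v=4: → [10,15); WM=10
i=11 t=13 v=5: → [10,15); WM=12
i=12 t=9 v=8: DROP (t<12-2); WM=12
i=13 t=12 v=5: → [10,15); WM=12
i=14 t=14 v=7: → [10,15); WM=12
i=15 t=16 v=5: → [15,20); WM=15; [10,15) fires=42
i=16 t=18 v=6: → [15,20); WM=15
i=17 t=22 v=9: → [20,25); WM=21; [15,20) fires=11
i=18 t=23 v=3: → [20,25); WM=21
i=19 t=23 v=9: → [20,25); WM=22
i=20 t=24 v=3: → [20,25); WM=22
i=21 t=26 v=9: → [25,30); WM=25; [20,25) fires=24
i=22 t=22 v=5: DROP (t<25-2); WM=25

7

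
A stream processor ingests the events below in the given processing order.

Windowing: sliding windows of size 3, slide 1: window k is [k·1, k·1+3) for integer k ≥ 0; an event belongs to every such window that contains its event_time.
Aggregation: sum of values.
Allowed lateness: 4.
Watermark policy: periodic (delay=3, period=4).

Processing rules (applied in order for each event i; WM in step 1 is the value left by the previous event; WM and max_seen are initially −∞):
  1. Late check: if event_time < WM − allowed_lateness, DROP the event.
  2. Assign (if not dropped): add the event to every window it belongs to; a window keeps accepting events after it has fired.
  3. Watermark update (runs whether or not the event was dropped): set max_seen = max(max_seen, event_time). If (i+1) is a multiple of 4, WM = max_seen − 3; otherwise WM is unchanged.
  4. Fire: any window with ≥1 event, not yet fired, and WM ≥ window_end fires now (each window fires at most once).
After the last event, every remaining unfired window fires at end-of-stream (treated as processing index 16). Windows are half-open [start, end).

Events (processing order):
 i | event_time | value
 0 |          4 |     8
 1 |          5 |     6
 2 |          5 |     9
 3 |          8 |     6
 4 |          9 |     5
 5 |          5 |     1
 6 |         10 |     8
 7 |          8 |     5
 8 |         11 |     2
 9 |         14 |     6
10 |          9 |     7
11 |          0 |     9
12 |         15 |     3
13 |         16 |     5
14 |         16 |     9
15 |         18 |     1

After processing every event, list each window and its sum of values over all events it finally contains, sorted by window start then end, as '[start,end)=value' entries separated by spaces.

i=0 t=4 v=8: → [4,7),[3,6),[2,5); WM=−∞
i=1 t=5 v=6: → [5,8),[4,7),[3,6); WM=−∞
i=2 t=5 v=9: → [5,8),[4,7),[3,6); WM=−∞
i=3 t=8 v=6: → [8,11),[7,10),[6,9); WM=5; [2,5) fires=8
i=4 t=9 v=5: → [9,12),[8,11),[7,10); WM=5
i=5 t=5 v=1: → [5,8),[4,7),[3,6); WM=5
i=6 t=10 v=8: → [10,13),[9,12),[8,11); WM=5
i=7 t=8 v=5: → [8,11),[7,10),[6,9); WM=7; [3,6) fires=24 [4,7) fires=24
i=8 t=11 v=2: → [11,14),[10,13),[9,12); WM=7
i=9 t=14 v=6: → [14,17),[13,16),[12,15); WM=7
i=10 t=9 v=7: → [9,12),[8,11),[7,10); WM=7
i=11 t=0 v=9: DROP (t<7-4); WM=11; [5,8) fires=16 [6,9) fires=11 [7,10) fires=23 [8,11) fires=31
i=12 t=15 v=3: → [15,18),[14,17),[13,16); WM=11
i=13 t=16 v=5: → [16,19),[15,18),[14,17); WM=11
i=14 t=16 v=9: → [16,19),[15,18),[14,17); WM=11
i=15 t=18 v=1: → [18,21),[17,20),[16,19); WM=15; [9,12) fires=22 [10,13) fires=10 [11,14) fires=2 [12,15) fires=6

[2,5)=8 [3,6)=24 [4,7)=24 [5,8)=16 [6,9)=11 [7,10)=23 [8,11)=31 [9,12)=22 [10,13)=10 [11,14)=2 [12,15)=6 [13,16)=9 [14,17)=23 [15,18)=17 [16,19)=15 [17,20)=1 [18,21)=1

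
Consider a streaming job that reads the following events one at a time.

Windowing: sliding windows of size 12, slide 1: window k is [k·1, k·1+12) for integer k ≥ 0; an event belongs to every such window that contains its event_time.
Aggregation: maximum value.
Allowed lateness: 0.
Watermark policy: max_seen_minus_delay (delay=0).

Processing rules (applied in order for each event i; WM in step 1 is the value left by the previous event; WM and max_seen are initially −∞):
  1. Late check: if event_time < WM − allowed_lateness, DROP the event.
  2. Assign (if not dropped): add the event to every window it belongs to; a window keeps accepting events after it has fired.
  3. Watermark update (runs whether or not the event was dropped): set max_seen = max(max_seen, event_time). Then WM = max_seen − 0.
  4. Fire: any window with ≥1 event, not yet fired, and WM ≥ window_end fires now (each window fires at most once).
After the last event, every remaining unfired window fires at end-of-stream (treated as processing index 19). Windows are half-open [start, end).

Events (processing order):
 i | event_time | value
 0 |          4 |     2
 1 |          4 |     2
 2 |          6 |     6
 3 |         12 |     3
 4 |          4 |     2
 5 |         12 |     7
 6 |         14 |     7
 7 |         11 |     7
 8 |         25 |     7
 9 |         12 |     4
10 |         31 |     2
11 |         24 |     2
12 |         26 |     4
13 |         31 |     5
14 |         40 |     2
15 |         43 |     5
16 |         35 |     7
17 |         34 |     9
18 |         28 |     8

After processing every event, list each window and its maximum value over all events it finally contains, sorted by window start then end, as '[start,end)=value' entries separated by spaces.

i=0 t=4 v=2: → [4,16),[3,15),[2,14),[1,13),[0,12); WM=4
i=1 t=4 v=2: → [4,16),[3,15),[2,14),[1,13),[0,12); WM=4
i=2 t=6 v=6: → [6,18),[5,17),[4,16),[3,15),[2,14),[1,13),[0,12); WM=6
i=3 t=12 v=3: → [12,24),[11,23),[10,22),[9,21),[8,20),[7,19),[6,18),[5,17),[4,16),[3,15),[2,14),[1,13); WM=12; [0,12) fires=6
i=4 t=4 v=2: DROP (t<12-0); WM=12
i=5 t=12 v=7: → [12,24),[11,23),[10,22),[9,21),[8,20),[7,19),[6,18),[5,17),[4,16),[3,15),[2,14),[1,13); WM=12
i=6 t=14 v=7: → [14,26),[13,25),[12,24),[11,23),[10,22),[9,21),[8,20),[7,19),[6,18),[5,17),[4,16),[3,15); WM=14; [1,13) fires=7 [2,14) fires=7
i=7 t=11 v=7: DROP (t<14-0); WM=14
i=8 t=25 v=7: → [25,37),[24,36),[23,35),[22,34),[21,33),[20,32),[19,31),[18,30),[17,29),[16,28),[15,27),[14,26); WM=25; [3,15) fires=7 [4,16) fires=7 [5,17) fires=7 [6,18) fires=7 [7,19) fires=7 [8,20) fires=7 [9,21) fires=7 [10,22) fires=7 [11,23) fires=7 [12,24) fires=7 [13,25) fires=7
i=9 t=12 v=4: DROP (t<25-0); WM=25
i=10 t=31 v=2: → [31,43),[30,42),[29,41),[28,40),[27,39),[26,38),[25,37),[24,36),[23,35),[22,34),[21,33),[20,32); WM=31; [14,26) fires=7 [15,27) fires=7 [16,28) fires=7 [17,29) fires=7 [18,30) fires=7 [19,31) fires=7
i=11 t=24 v=2: DROP (t<31-0); WM=31
i=12 t=26 v=4: DROP (t<31-0); WM=31
i=13 t=31 v=5: → [31,43),[30,42),[29,41),[28,40),[27,39),[26,38),[25,37),[24,36),[23,35),[22,34),[21,33),[20,32); WM=31
i=14 t=40 v=2: → [40,52),[39,51),[38,50),[37,49),[36,48),[35,47),[34,46),[33,45),[32,44),[31,43),[30,42),[29,41); WM=40; [20,32) fires=7 [21,33) fires=7 [22,34) fires=7 [23,35) fires=7 [24,36) fires=7 [25,37) fires=7 [26,38) fires=5 [27,39) fires=5 [28,40) fires=5
i=15 t=43 v=5: → [43,55),[42,54),[41,53),[40,52),[39,51),[38,50),[37,49),[36,48),[35,47),[34,46),[33,45),[32,44); WM=43; [29,41) fires=5 [30,42) fires=5 [31,43) fires=5
i=16 t=35 v=7: DROP (t<43-0); WM=43
i=17 t=34 v=9: DROP (t<43-0); WM=43
i=18 t=28 v=8: DROP (t<43-0); WM=43

[0,12)=6 [1,13)=7 [2,14)=7 [3,15)=7 [4,16)=7 [5,17)=7 [6,18)=7 [7,19)=7 [8,20)=7 [9,21)=7 [10,22)=7 [11,23)=7 [12,24)=7 [13,25)=7 [14,26)=7 [15,27)=7 [16,28)=7 [17,29)=7 [18,30)=7 [19,31)=7 [20,32)=7 [21,33)=7 [22,34)=7 [23,35)=7 [24,36)=7 [25,37)=7 [26,38)=5 [27,39)=5 [28,40)=5 [29,41)=5 [30,42)=5 [31,43)=5 [32,44)=5 [33,45)=5 [34,46)=5 [35,47)=5 [36,48)=5 [37,49)=5 [38,50)=5 [39,51)=5 [40,52)=5 [41,53)=5 [42,54)=5 [43,55)=5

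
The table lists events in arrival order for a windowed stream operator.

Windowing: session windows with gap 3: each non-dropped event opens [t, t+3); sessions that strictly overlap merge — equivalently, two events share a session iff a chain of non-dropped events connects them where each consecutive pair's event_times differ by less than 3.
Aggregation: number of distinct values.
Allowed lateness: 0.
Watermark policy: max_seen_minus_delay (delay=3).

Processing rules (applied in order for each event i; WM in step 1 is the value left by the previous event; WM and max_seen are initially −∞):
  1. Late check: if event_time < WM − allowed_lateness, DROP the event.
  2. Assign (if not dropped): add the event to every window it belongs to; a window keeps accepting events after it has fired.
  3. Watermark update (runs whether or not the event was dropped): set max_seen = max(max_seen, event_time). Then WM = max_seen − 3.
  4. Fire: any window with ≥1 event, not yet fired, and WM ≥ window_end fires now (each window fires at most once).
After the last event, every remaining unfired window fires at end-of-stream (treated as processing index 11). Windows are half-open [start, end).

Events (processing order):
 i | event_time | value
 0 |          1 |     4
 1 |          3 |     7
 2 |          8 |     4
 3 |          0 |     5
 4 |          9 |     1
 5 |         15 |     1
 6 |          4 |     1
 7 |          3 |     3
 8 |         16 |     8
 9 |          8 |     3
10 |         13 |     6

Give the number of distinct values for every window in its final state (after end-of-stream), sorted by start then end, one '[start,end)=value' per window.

i=0 t=1 v=4: → [1,4); WM=-2
i=1 t=3 v=7: → [1,6); WM=0
i=2 t=8 v=4: → [8,11); WM=5
i=3 t=0 v=5: DROP (t<5-0); WM=5
i=4 t=9 v=1: → [8,12); WM=6
i=5 t=15 v=1: → [15,18); WM=12
i=6 t=4 v=1: DROP (t<12-0); WM=12
i=7 t=3 v=3: DROP (t<12-0); WM=12
i=8 t=16 v=8: → [15,19); WM=13
i=9 t=8 v=3: DROP (t<13-0); WM=13
i=10 t=13 v=6: → [13,19); WM=13

[1,6)=2 [8,12)=2 [13,19)=3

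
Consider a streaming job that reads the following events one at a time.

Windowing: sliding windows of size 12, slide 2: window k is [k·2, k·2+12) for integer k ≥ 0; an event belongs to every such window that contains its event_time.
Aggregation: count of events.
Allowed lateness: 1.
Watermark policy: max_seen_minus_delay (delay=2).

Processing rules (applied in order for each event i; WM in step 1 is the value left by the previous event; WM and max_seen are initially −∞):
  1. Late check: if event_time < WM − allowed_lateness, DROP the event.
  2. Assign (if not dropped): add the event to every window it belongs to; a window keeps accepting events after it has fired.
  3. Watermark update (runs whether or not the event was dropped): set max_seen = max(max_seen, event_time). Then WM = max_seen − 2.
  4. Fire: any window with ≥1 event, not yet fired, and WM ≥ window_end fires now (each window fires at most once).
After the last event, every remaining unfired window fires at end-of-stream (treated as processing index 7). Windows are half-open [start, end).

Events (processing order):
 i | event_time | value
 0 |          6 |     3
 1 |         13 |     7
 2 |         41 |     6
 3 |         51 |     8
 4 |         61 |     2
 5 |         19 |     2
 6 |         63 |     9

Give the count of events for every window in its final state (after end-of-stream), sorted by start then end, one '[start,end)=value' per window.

i=0 t=6 v=3: → [6,18),[4,16),[2,14),[0,12); WM=4
i=1 t=13 v=7: → [12,24),[10,22),[8,20),[6,18),[4,16),[2,14); WM=11
i=2 t=41 v=6: → [40,52),[38,50),[36,48),[34,46),[32,44),[30,42); WM=39; [0,12) fires=1 [2,14) fires=2 [4,16) fires=2 [6,18) fires=2 [8,20) fires=1 [10,22) fires=1 [12,24) fires=1
i=3 t=51 v=8: → [50,62),[48,60),[46,58),[44,56),[42,54),[40,52); WM=49; [30,42) fires=1 [32,44) fires=1 [34,46) fires=1 [36,48) fires=1
i=4 t=61 v=2: → [60,72),[58,70),[56,68),[54,66),[52,64),[50,62); WM=59; [38,50) fires=1 [40,52) fires=2 [42,54) fires=1 [44,56) fires=1 [46,58) fires=1
i=5 t=19 v=2: DROP (t<59-1); WM=59
i=6 t=63 v=9: → [62,74),[60,72),[58,70),[56,68),[54,66),[52,64); WM=61; [48,60) fires=1

[0,12)=1 [2,14)=2 [4,16)=2 [6,18)=2 [8,20)=1 [10,22)=1 [12,24)=1 [30,42)=1 [32,44)=1 [34,46)=1 [36,48)=1 [38,50)=1 [40,52)=2 [42,54)=1 [44,56)=1 [46,58)=1 [48,60)=1 [50,62)=2 [52,64)=2 [54,66)=2 [56,68)=2 [58,70)=2 [60,72)=2 [62,74)=1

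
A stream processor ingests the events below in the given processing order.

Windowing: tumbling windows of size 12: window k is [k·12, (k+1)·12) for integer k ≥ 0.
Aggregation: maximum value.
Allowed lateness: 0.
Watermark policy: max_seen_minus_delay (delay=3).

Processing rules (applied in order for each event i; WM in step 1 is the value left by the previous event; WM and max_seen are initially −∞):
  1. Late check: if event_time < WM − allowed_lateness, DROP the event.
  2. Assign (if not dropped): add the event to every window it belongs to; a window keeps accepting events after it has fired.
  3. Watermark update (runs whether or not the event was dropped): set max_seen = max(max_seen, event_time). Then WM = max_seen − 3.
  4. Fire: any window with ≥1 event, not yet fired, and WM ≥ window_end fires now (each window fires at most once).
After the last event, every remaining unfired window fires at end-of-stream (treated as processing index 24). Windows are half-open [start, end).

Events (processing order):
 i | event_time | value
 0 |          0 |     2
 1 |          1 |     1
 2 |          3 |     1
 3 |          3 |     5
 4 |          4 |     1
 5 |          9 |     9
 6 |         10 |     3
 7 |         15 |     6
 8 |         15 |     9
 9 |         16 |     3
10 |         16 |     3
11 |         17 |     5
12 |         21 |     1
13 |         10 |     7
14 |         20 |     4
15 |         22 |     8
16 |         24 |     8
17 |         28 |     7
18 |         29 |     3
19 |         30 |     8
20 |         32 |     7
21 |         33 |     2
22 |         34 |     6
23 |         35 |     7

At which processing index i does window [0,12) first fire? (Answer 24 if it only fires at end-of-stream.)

7

i=0 t=0 v=2: → [0,12); WM=-3
i=1 t=1 v=1: → [0,12); WM=-2
i=2 t=3 v=1: → [0,12); WM=0
i=3 t=3 v=5: → [0,12); WM=0
i=4 t=4 v=1: → [0,12); WM=1
i=5 t=9 v=9: → [0,12); WM=6
i=6 t=10 v=3: → [0,12); WM=7
i=7 t=15 v=6: → [12,24); WM=12; [0,12) fires=9
i=8 t=15 v=9: → [12,24); WM=12
i=9 t=16 v=3: → [12,24); WM=13
i=10 t=16 v=3: → [12,24); WM=13
i=11 t=17 v=5: → [12,24); WM=14
i=12 t=21 v=1: → [12,24); WM=18
i=13 t=10 v=7: DROP (t<18-0); WM=18
i=14 t=20 v=4: → [12,24); WM=18
i=15 t=22 v=8: → [12,24); WM=19
i=16 t=24 v=8: → [24,36); WM=21
i=17 t=28 v=7: → [24,36); WM=25; [12,24) fires=9
i=18 t=29 v=3: → [24,36); WM=26
i=19 t=30 v=8: → [24,36); WM=27
i=20 t=32 v=7: → [24,36); WM=29
i=21 t=33 v=2: → [24,36); WM=30
i=22 t=34 v=6: → [24,36); WM=31
i=23 t=35 v=7: → [24,36); WM=32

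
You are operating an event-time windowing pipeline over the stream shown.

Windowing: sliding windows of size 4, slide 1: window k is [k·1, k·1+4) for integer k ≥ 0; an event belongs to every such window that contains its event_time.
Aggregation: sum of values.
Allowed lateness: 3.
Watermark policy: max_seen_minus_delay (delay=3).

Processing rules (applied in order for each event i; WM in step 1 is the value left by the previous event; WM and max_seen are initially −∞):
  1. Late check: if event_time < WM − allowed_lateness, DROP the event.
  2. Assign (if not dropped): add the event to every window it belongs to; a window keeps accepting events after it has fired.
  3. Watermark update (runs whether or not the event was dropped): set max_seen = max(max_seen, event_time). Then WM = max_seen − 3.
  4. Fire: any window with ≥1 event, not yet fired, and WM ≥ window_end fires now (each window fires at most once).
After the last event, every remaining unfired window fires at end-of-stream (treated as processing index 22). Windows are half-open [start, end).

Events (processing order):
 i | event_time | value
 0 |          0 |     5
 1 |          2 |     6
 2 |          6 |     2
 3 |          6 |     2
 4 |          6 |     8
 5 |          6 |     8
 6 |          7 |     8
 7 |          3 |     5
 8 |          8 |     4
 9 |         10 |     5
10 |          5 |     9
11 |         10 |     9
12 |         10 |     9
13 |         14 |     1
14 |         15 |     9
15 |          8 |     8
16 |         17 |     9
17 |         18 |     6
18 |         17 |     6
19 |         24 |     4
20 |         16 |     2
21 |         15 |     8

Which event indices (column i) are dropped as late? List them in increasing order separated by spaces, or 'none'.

i=0 t=0 v=5: → [0,4); WM=-3
i=1 t=2 v=6: → [2,6),[1,5),[0,4); WM=-1
i=2 t=6 v=2: → [6,10),[5,9),[4,8),[3,7); WM=3
i=3 t=6 v=2: → [6,10),[5,9),[4,8),[3,7); WM=3
i=4 t=6 v=8: → [6,10),[5,9),[4,8),[3,7); WM=3
i=5 t=6 v=8: → [6,10),[5,9),[4,8),[3,7); WM=3
i=6 t=7 v=8: → [7,11),[6,10),[5,9),[4,8); WM=4; [0,4) fires=11
i=7 t=3 v=5: → [3,7),[2,6),[1,5),[0,4); WM=4
i=8 t=8 v=4: → [8,12),[7,11),[6,10),[5,9); WM=5; [1,5) fires=11
i=9 t=10 v=5: → [10,14),[9,13),[8,12),[7,11); WM=7; [2,6) fires=11 [3,7) fires=25
i=10 t=5 v=9: → [5,9),[4,8),[3,7),[2,6); WM=7
i=11 t=10 v=9: → [10,14),[9,13),[8,12),[7,11); WM=7
i=12 t=10 v=9: → [10,14),[9,13),[8,12),[7,11); WM=7
i=13 t=14 v=1: → [14,18),[13,17),[12,16),[11,15); WM=11; [4,8) fires=37 [5,9) fires=41 [6,10) fires=32 [7,11) fires=35
i=14 t=15 v=9: → [15,19),[14,18),[13,17),[12,16); WM=12; [8,12) fires=27
i=15 t=8 v=8: DROP (t<12-3); WM=12
i=16 t=17 v=9: → [17,21),[16,20),[15,19),[14,18); WM=14; [9,13) fires=23 [10,14) fires=23
i=17 t=18 v=6: → [18,22),[17,21),[16,20),[15,19); WM=15; [11,15) fires=1
i=18 t=17 v=6: → [17,21),[16,20),[15,19),[14,18); WM=15
i=19 t=24 v=4: → [24,28),[23,27),[22,26),[21,25); WM=21; [12,16) fires=10 [13,17) fires=10 [14,18) fires=25 [15,19) fires=30 [16,20) fires=21 [17,21) fires=21
i=20 t=16 v=2: DROP (t<21-3); WM=21
i=21 t=15 v=8: DROP (t<21-3); WM=21

15 20 21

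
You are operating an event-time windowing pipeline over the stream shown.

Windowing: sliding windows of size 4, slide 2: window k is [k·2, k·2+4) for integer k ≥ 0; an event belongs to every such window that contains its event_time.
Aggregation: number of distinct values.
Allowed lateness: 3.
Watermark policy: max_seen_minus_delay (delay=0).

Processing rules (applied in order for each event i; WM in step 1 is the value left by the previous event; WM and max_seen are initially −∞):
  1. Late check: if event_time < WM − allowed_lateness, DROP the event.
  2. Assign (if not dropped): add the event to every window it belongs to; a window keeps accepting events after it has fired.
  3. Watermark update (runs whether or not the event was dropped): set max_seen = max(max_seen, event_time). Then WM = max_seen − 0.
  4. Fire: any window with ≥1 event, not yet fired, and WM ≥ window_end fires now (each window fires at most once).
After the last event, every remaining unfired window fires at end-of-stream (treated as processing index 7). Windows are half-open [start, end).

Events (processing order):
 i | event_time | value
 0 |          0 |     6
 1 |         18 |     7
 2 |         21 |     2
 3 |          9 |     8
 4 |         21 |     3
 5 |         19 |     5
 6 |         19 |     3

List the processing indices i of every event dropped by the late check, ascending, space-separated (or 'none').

i=0 t=0 v=6: → [0,4); WM=0
i=1 t=18 v=7: → [18,22),[16,20); WM=18; [0,4) fires=1
i=2 t=21 v=2: → [20,24),[18,22); WM=21; [16,20) fires=1
i=3 t=9 v=8: DROP (t<21-3); WM=21
i=4 t=21 v=3: → [20,24),[18,22); WM=21
i=5 t=19 v=5: → [18,22),[16,20); WM=21
i=6 t=19 v=3: → [18,22),[16,20); WM=21

3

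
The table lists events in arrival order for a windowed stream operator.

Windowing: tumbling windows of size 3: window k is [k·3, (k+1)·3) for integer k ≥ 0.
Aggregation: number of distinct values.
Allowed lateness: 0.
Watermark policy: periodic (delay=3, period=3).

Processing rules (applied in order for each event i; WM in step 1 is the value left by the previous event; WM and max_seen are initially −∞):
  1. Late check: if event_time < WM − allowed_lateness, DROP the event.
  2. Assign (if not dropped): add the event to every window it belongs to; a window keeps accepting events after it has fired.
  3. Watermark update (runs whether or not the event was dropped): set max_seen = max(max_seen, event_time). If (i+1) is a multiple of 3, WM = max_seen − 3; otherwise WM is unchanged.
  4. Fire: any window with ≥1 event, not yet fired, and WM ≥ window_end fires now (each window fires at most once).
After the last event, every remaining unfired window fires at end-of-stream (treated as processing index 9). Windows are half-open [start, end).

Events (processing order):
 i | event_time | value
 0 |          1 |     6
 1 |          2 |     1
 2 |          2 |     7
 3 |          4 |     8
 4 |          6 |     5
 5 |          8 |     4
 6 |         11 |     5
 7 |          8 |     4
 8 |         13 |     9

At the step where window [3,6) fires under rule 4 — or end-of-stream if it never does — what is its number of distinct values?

1

i=0 t=1 v=6: → [0,3); WM=−∞
i=1 t=2 v=1: → [0,3); WM=−∞
i=2 t=2 v=7: → [0,3); WM=-1
i=3 t=4 v=8: → [3,6); WM=-1
i=4 t=6 v=5: → [6,9); WM=-1
i=5 t=8 v=4: → [6,9); WM=5; [0,3) fires=3
i=6 t=11 v=5: → [9,12); WM=5
i=7 t=8 v=4: → [6,9); WM=5
i=8 t=13 v=9: → [12,15); WM=10; [3,6) fires=1 [6,9) fires=2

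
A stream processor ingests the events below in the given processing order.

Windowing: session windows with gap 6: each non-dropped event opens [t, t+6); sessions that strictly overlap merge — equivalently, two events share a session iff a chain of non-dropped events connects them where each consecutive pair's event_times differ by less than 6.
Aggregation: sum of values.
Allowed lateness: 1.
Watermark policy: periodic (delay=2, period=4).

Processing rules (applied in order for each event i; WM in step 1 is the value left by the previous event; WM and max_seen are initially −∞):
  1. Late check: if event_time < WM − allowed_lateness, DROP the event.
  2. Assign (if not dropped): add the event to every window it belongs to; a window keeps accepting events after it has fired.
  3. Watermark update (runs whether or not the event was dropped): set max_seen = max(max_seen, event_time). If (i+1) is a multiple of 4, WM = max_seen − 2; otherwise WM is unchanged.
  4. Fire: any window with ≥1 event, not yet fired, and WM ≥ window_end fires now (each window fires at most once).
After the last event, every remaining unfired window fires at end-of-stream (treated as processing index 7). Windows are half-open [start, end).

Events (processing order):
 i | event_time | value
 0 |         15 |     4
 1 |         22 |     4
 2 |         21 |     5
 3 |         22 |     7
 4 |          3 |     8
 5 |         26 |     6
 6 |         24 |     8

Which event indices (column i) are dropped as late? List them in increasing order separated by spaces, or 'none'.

4

i=0 t=15 v=4: → [15,21); WM=−∞
i=1 t=22 v=4: → [22,28); WM=−∞
i=2 t=21 v=5: → [21,28); WM=−∞
i=3 t=22 v=7: → [21,28); WM=20
i=4 t=3 v=8: DROP (t<20-1); WM=20
i=5 t=26 v=6: → [21,32); WM=20
i=6 t=24 v=8: → [21,32); WM=20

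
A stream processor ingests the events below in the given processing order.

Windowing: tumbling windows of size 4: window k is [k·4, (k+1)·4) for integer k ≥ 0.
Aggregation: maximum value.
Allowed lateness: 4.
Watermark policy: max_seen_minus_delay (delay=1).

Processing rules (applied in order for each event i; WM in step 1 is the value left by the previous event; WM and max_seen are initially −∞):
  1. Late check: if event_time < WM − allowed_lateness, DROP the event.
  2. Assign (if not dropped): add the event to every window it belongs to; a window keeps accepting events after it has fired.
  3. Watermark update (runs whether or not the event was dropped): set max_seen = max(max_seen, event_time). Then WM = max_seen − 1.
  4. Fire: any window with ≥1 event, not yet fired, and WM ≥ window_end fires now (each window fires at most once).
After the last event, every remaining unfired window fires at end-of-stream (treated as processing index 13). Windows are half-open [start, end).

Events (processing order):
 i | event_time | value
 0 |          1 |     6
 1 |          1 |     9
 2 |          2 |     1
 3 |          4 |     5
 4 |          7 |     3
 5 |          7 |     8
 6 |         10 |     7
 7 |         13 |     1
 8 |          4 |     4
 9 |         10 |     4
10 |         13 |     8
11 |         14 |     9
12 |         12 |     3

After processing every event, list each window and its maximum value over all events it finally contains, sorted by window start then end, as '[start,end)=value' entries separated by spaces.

i=0 t=1 v=6: → [0,4); WM=0
i=1 t=1 v=9: → [0,4); WM=0
i=2 t=2 v=1: → [0,4); WM=1
i=3 t=4 v=5: → [4,8); WM=3
i=4 t=7 v=3: → [4,8); WM=6; [0,4) fires=9
i=5 t=7 v=8: → [4,8); WM=6
i=6 t=10 v=7: → [8,12); WM=9; [4,8) fires=8
i=7 t=13 v=1: → [12,16); WM=12; [8,12) fires=7
i=8 t=4 v=4: DROP (t<12-4); WM=12
i=9 t=10 v=4: → [8,12); WM=12
i=10 t=13 v=8: → [12,16); WM=12
i=11 t=14 v=9: → [12,16); WM=13
i=12 t=12 v=3: → [12,16); WM=13

[0,4)=9 [4,8)=8 [8,12)=7 [12,16)=9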